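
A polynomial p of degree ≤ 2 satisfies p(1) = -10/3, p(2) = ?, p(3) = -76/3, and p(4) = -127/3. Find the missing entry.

-37/3

The 3 known points determine the degree-2 polynomial uniquely.
Write p(x) = ax^2 + bx + c. Substituting each data point gives a linear system:
  a + b + c = -10/3
  9a + 3b + c = -76/3
  16a + 4b + c = -127/3
Solving the system yields a = -2, b = -3, c = 5/3.
So p(x) = -2x² - 3x + 5/3.
Then p(2) = -37/3.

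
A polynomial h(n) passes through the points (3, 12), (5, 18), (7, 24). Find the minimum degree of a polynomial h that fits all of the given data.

1

Forward differences of the values at n = 3, 5, 7:
  h  : 12  18  24
  Δ  : 6  6
  Δ^2: 0
The first differences are constant (6) and nonzero, while all higher differences vanish, so the minimal degree is 1.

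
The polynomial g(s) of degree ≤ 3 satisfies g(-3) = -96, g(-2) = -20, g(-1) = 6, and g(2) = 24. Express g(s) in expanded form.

Using the Lagrange interpolation formula with nodes -3, -2, -1, 2:
  L_0(s) = (s + 2)(s + 1)(s - 2) / -10
  L_1(s) = (s + 3)(s + 1)(s - 2) / 4
  L_2(s) = (s + 3)(s + 2)(s - 2) / -6
  L_3(s) = (s + 3)(s + 2)(s + 1) / 60
Then g(s) = -96·L_0(s) - 20·L_1(s) + 6·L_2(s) + 24·L_3(s).
Expanding and collecting terms gives g(s) = 4s^3 - s^2 - 5s + 6.
Check: g(-2) = -20. ✓

g(s) = 4s^3 - s^2 - 5s + 6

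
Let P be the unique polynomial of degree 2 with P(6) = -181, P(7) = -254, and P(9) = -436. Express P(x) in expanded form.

P(x) = -6x^2 + 5x + 5

Write P(x) = ax^2 + bx + c. Substituting each data point gives a linear system:
  36a + 6b + c = -181
  49a + 7b + c = -254
  81a + 9b + c = -436
Solving the system yields a = -6, b = 5, c = 5.
So P(x) = -6x^2 + 5x + 5.
Check: P(7) = -254. ✓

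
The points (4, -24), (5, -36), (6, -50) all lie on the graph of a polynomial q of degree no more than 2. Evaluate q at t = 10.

Write q(t) = at^2 + bt + c. Substituting each data point gives a linear system:
  16a + 4b + c = -24
  25a + 5b + c = -36
  36a + 6b + c = -50
Solving the system yields a = -1, b = -3, c = 4.
So q(t) = -t^2 - 3t + 4.
Then q(10) = -126.

-126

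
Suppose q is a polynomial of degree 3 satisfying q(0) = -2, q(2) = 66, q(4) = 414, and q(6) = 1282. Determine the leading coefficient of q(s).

5

Write q(s) = as^3 + bs^2 + cs + d. Substituting each data point gives a linear system:
  d = -2
  8a + 4b + 2c + d = 66
  64a + 16b + 4c + d = 414
  216a + 36b + 6c + d = 1282
Solving the system yields a = 5, b = 5, c = 4, d = -2.
So q(s) = 5s³ + 5s² + 4s - 2.
The leading coefficient is 5.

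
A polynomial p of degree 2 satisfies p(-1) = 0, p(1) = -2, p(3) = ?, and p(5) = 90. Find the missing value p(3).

On equispaced nodes a degree-2 polynomial has vanishing third forward difference, so
  - p(-1) + 3·p(1) - 3·p(3) + p(5) = 0.
Substituting the known values and solving for p(3):
  -3·p(3) = -84
  p(3) = 28.

28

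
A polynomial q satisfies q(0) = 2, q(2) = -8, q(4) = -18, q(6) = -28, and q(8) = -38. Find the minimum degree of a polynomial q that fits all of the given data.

1

Forward differences of the values at u = 0, 2, 4, 6, 8:
  q  : 2  -8  -18  -28  -38
  Δ  : -10  -10  -10  -10
  Δ^2: 0  0  0
  Δ^3: 0  0
  Δ^4: 0
The first differences are constant (-10) and nonzero, while all higher differences vanish, so the minimal degree is 1.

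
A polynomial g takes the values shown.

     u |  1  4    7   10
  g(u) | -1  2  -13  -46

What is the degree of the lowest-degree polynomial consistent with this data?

2

Forward differences of the values at u = 1, 4, 7, 10:
  g  : -1  2  -13  -46
  Δ  : 3  -15  -33
  Δ^2: -18  -18
  Δ^3: 0
The second differences are constant (-18) and nonzero, while all higher differences vanish, so the minimal degree is 2.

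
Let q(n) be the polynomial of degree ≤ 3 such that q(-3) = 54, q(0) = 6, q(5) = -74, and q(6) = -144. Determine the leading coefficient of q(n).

-1

Write q(n) = an^3 + bn^2 + cn + d. Substituting each data point gives a linear system:
  -27a + 9b - 3c + d = 54
  d = 6
  125a + 25b + 5c + d = -74
  216a + 36b + 6c + d = -144
Solving the system yields a = -1, b = 2, c = -1, d = 6.
So q(n) = -n^3 + 2n^2 - n + 6.
The leading coefficient is -1.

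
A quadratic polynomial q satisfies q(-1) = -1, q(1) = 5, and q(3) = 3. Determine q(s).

q(s) = -s^2 + 3s + 3

Write q(s) = as^2 + bs + c. Substituting each data point gives a linear system:
  a - b + c = -1
  a + b + c = 5
  9a + 3b + c = 3
Solving the system yields a = -1, b = 3, c = 3.
So q(s) = -s^2 + 3s + 3.
Check: q(1) = 5. ✓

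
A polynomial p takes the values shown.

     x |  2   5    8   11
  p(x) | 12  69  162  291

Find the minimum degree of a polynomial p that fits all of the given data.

Forward differences of the values at x = 2, 5, 8, 11:
  p  : 12  69  162  291
  Δ  : 57  93  129
  Δ^2: 36  36
  Δ^3: 0
The second differences are constant (36) and nonzero, while all higher differences vanish, so the minimal degree is 2.

2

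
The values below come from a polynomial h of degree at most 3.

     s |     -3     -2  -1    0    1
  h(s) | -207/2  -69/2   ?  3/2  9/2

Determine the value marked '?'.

-11/2

The 4 known points determine the degree-3 polynomial uniquely.
Write h(s) = as^3 + bs^2 + cs + d. Substituting each data point gives a linear system:
  -27a + 9b - 3c + d = -207/2
  -8a + 4b - 2c + d = -69/2
  d = 3/2
  a + b + c + d = 9/2
Solving the system yields a = 3, b = -2, c = 2, d = 3/2.
So h(s) = 3s³ - 2s² + 2s + 3/2.
Then h(-1) = -11/2.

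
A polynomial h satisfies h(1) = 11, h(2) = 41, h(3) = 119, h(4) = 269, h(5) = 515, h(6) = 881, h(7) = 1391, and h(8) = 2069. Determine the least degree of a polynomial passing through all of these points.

Forward differences of the values at t = 1, 2, 3, 4, 5, 6, 7, 8:
  h  : 11  41  119  269  515  881  1391  2069
  Δ  : 30  78  150  246  366  510  678
  Δ^2: 48  72  96  120  144  168
  Δ^3: 24  24  24  24  24
  Δ^4: 0  0  0  0
  Δ^5: 0  0  0
  Δ^6: 0  0
  Δ^7: 0
The third differences are constant (24) and nonzero, while all higher differences vanish, so the minimal degree is 3.

3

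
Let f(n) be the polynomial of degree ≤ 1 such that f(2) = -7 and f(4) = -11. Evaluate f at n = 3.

Write f(n) = an + b. Substituting each data point gives a linear system:
  2a + b = -7
  4a + b = -11
Solving the system yields a = -2, b = -3.
So f(n) = -2n - 3.
Then f(3) = -9.

-9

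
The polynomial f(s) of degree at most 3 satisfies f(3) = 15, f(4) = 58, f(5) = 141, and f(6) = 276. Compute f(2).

0

Forward differences of the values at s = 3, 4, 5, 6:
  f  : 15  58  141  276
  Δ  : 43  83  135
  Δ^2: 40  52
  Δ^3: 12
The third differences are constant, confirming degree 3.
Interpolating (Newton forward form) and evaluating at s = 2 gives f(2) = 0.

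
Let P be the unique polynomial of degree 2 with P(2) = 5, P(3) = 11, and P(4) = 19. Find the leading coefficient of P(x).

Write P(x) = ax^2 + bx + c. Substituting each data point gives a linear system:
  4a + 2b + c = 5
  9a + 3b + c = 11
  16a + 4b + c = 19
Solving the system yields a = 1, b = 1, c = -1.
So P(x) = x^2 + x - 1.
The leading coefficient is 1.

1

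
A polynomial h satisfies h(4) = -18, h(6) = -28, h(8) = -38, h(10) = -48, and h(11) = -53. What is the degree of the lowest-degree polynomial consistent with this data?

1

Divided differences on the nodes 4, 6, 8, 10, 11:
  order 0: -18  -28  -38  -48  -53
  order 1: -5  -5  -5  -5
  order 2: 0  0  0
  order 3: 0  0
  order 4: 0
The order-1 divided differences are all -5 (nonzero) and every higher order vanishes, so the data lies on a polynomial of degree exactly 1.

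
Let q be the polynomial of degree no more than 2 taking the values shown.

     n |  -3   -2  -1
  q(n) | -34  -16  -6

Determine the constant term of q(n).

Write q(n) = an^2 + bn + c. Substituting each data point gives a linear system:
  9a - 3b + c = -34
  4a - 2b + c = -16
  a - b + c = -6
Solving the system yields a = -4, b = -2, c = -4.
So q(n) = -4n^2 - 2n - 4.
The constant term is -4.

-4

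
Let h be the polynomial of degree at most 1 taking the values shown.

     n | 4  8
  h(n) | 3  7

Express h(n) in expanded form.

h(n) = n - 1

Write h(n) = an + b. Substituting each data point gives a linear system:
  4a + b = 3
  8a + b = 7
Solving the system yields a = 1, b = -1.
So h(n) = n - 1.
Check: h(8) = 7. ✓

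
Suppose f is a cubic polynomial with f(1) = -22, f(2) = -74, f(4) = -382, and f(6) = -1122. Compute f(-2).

Using the Lagrange interpolation formula with nodes 1, 2, 4, 6:
  L_0(u) = (u - 2)(u - 4)(u - 6) / -15
  L_1(u) = (u - 1)(u - 4)(u - 6) / 8
  L_2(u) = (u - 1)(u - 2)(u - 6) / -12
  L_3(u) = (u - 1)(u - 2)(u - 4) / 40
Then f(u) = -22·L_0(u) - 74·L_1(u) - 382·L_2(u) - 1122·L_3(u).
Expanding and collecting terms gives f(u) = -4u^3 - 6u^2 - 6u - 6.
Evaluating at u = -2: f(-2) = 14.

14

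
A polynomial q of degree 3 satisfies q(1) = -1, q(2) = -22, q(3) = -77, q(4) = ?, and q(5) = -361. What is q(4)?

-184

On equispaced nodes a degree-3 polynomial has vanishing fourth forward difference, so
  q(1) - 4·q(2) + 6·q(3) - 4·q(4) + q(5) = 0.
Substituting the known values and solving for q(4):
  -4·q(4) = 736
  q(4) = -184.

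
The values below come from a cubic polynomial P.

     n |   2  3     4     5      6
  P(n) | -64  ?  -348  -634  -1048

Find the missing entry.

The 4 known points determine the degree-3 polynomial uniquely.
Write P(n) = an^3 + bn^2 + cn + d. Substituting each data point gives a linear system:
  8a + 4b + 2c + d = -64
  64a + 16b + 4c + d = -348
  125a + 25b + 5c + d = -634
  216a + 36b + 6c + d = -1048
Solving the system yields a = -4, b = -4, c = -6, d = -4.
So P(n) = -4n³ - 4n² - 6n - 4.
Then P(3) = -166.

-166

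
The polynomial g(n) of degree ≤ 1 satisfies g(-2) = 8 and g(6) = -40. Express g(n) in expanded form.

g(n) = -6n - 4

Using the Lagrange interpolation formula with nodes -2, 6:
  L_0(n) = (n - 6) / -8
  L_1(n) = (n + 2) / 8
Then g(n) = 8·L_0(n) - 40·L_1(n).
Expanding and collecting terms gives g(n) = -6n - 4.
Check: g(6) = -40. ✓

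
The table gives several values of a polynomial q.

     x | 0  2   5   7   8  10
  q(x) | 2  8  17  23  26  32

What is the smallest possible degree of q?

1

Divided differences on the nodes 0, 2, 5, 7, 8, 10:
  order 0: 2  8  17  23  26  32
  order 1: 3  3  3  3  3
  order 2: 0  0  0  0
  order 3: 0  0  0
  order 4: 0  0
  order 5: 0
The order-1 divided differences are all 3 (nonzero) and every higher order vanishes, so the data lies on a polynomial of degree exactly 1.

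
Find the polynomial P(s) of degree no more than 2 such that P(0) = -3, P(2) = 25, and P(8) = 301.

Using the Lagrange interpolation formula with nodes 0, 2, 8:
  L_0(s) = (s - 2)(s - 8) / 16
  L_1(s) = s(s - 8) / -12
  L_2(s) = s(s - 2) / 48
Then P(s) = -3·L_0(s) + 25·L_1(s) + 301·L_2(s).
Expanding and collecting terms gives P(s) = 4s² + 6s - 3.
Check: P(2) = 25. ✓

P(s) = 4s^2 + 6s - 3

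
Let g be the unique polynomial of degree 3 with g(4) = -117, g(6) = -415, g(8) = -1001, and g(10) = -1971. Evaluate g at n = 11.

-2630

Forward differences of the values at n = 4, 6, 8, 10:
  g  : -117  -415  -1001  -1971
  Δ  : -298  -586  -970
  Δ^2: -288  -384
  Δ^3: -96
The third differences are constant, confirming degree 3.
Interpolating (Newton forward form) and evaluating at n = 11 gives g(11) = -2630.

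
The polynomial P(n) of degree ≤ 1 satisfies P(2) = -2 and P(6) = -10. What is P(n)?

P(n) = -2n + 2

Using the Lagrange interpolation formula with nodes 2, 6:
  L_0(n) = (n - 6) / -4
  L_1(n) = (n - 2) / 4
Then P(n) = -2·L_0(n) - 10·L_1(n).
Expanding and collecting terms gives P(n) = -2n + 2.
Check: P(2) = -2. ✓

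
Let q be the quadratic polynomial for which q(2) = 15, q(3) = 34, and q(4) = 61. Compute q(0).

1

Using the Lagrange interpolation formula with nodes 2, 3, 4:
  L_0(n) = (n - 3)(n - 4) / 2
  L_1(n) = (n - 2)(n - 4) / -1
  L_2(n) = (n - 2)(n - 3) / 2
Then q(n) = 15·L_0(n) + 34·L_1(n) + 61·L_2(n).
Expanding and collecting terms gives q(n) = 4n^2 - n + 1.
Evaluating at n = 0: q(0) = 1.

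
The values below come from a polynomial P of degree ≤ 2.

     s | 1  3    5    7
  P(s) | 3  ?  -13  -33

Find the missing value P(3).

On equispaced nodes a degree-2 polynomial has vanishing third forward difference, so
  - P(1) + 3·P(3) - 3·P(5) + P(7) = 0.
Substituting the known values and solving for P(3):
  3·P(3) = -3
  P(3) = -1.

-1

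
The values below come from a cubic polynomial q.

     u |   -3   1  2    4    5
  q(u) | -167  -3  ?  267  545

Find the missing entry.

The 4 known points determine the degree-3 polynomial uniquely.
Write q(u) = au^3 + bu^2 + cu + d. Substituting each data point gives a linear system:
  -27a + 9b - 3c + d = -167
  a + b + c + d = -3
  64a + 16b + 4c + d = 267
  125a + 25b + 5c + d = 545
Solving the system yields a = 5, b = -3, c = 0, d = -5.
So q(u) = 5u³ - 3u² - 5.
Then q(2) = 23.

23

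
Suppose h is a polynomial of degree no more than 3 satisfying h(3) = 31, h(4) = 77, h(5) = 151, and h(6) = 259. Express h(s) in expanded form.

Using the Lagrange interpolation formula with nodes 3, 4, 5, 6:
  L_0(s) = (s - 4)(s - 5)(s - 6) / -6
  L_1(s) = (s - 3)(s - 5)(s - 6) / 2
  L_2(s) = (s - 3)(s - 4)(s - 6) / -2
  L_3(s) = (s - 3)(s - 4)(s - 5) / 6
Then h(s) = 31·L_0(s) + 77·L_1(s) + 151·L_2(s) + 259·L_3(s).
Expanding and collecting terms gives h(s) = s³ + 2s² - 5s + 1.
Check: h(4) = 77. ✓

h(s) = s^3 + 2s^2 - 5s + 1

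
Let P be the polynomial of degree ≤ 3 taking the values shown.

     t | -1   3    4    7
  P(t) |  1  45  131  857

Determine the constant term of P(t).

Write P(t) = at^3 + bt^2 + ct + d. Substituting each data point gives a linear system:
  -a + b - c + d = 1
  27a + 9b + 3c + d = 45
  64a + 16b + 4c + d = 131
  343a + 49b + 7c + d = 857
Solving the system yields a = 3, b = -3, c = -4, d = 3.
So P(t) = 3t³ - 3t² - 4t + 3.
The constant term is 3.

3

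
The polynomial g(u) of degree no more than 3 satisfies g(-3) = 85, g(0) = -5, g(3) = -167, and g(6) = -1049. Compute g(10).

Using the Lagrange interpolation formula with nodes -3, 0, 3, 6:
  L_0(u) = u(u - 3)(u - 6) / -162
  L_1(u) = (u + 3)(u - 3)(u - 6) / 54
  L_2(u) = (u + 3)u(u - 6) / -54
  L_3(u) = (u + 3)u(u - 3) / 162
Then g(u) = 85·L_0(u) - 5·L_1(u) - 167·L_2(u) - 1049·L_3(u).
Expanding and collecting terms gives g(u) = -4u^3 - 4u^2 - 6u - 5.
Evaluating at u = 10: g(10) = -4465.

-4465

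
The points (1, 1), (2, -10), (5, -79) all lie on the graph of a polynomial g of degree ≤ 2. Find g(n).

g(n) = -3n^2 - 2n + 6

Using the Lagrange interpolation formula with nodes 1, 2, 5:
  L_0(n) = (n - 2)(n - 5) / 4
  L_1(n) = (n - 1)(n - 5) / -3
  L_2(n) = (n - 1)(n - 2) / 12
Then g(n) = 1·L_0(n) - 10·L_1(n) - 79·L_2(n).
Expanding and collecting terms gives g(n) = -3n^2 - 2n + 6.
Check: g(1) = 1. ✓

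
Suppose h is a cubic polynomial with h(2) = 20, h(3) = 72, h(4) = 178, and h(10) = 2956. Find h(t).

Using the Lagrange interpolation formula with nodes 2, 3, 4, 10:
  L_0(t) = (t - 3)(t - 4)(t - 10) / -16
  L_1(t) = (t - 2)(t - 4)(t - 10) / 7
  L_2(t) = (t - 2)(t - 3)(t - 10) / -12
  L_3(t) = (t - 2)(t - 3)(t - 4) / 336
Then h(t) = 20·L_0(t) + 72·L_1(t) + 178·L_2(t) + 2956·L_3(t).
Expanding and collecting terms gives h(t) = 3t^3 - 5t + 6.
Check: h(4) = 178. ✓

h(t) = 3t^3 - 5t + 6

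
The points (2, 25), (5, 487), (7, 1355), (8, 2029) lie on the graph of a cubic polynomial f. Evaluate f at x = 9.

Write f(x) = ax^3 + bx^2 + cx + d. Substituting each data point gives a linear system:
  8a + 4b + 2c + d = 25
  125a + 25b + 5c + d = 487
  343a + 49b + 7c + d = 1355
  512a + 64b + 8c + d = 2029
Solving the system yields a = 4, b = 0, c = -2, d = -3.
So f(x) = 4x³ - 2x - 3.
Then f(9) = 2895.

2895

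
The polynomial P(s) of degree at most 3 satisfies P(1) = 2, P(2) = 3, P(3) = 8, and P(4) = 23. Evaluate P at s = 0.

-1

Forward differences of the values at s = 1, 2, 3, 4:
  P  : 2  3  8  23
  Δ  : 1  5  15
  Δ^2: 4  10
  Δ^3: 6
The third differences are constant, confirming degree 3.
Interpolating (Newton forward form) and evaluating at s = 0 gives P(0) = -1.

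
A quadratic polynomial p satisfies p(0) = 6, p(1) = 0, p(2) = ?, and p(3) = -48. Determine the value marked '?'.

On equispaced nodes a degree-2 polynomial has vanishing third forward difference, so
  - p(0) + 3·p(1) - 3·p(2) + p(3) = 0.
Substituting the known values and solving for p(2):
  -3·p(2) = 54
  p(2) = -18.

-18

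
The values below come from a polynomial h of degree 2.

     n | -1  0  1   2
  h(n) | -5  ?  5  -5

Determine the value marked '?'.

On equispaced nodes a degree-2 polynomial has vanishing third forward difference, so
  - h(-1) + 3·h(0) - 3·h(1) + h(2) = 0.
Substituting the known values and solving for h(0):
  3·h(0) = 15
  h(0) = 5.

5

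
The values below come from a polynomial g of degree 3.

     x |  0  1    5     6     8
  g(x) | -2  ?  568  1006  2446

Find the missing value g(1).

-4

The 4 known points determine the degree-3 polynomial uniquely.
Write g(x) = ax^3 + bx^2 + cx + d. Substituting each data point gives a linear system:
  d = -2
  125a + 25b + 5c + d = 568
  216a + 36b + 6c + d = 1006
  512a + 64b + 8c + d = 2446
Solving the system yields a = 5, b = -1, c = -6, d = -2.
So g(x) = 5x^3 - x^2 - 6x - 2.
Then g(1) = -4.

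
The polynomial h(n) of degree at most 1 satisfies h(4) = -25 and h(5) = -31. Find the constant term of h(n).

Write h(n) = an + b. Substituting each data point gives a linear system:
  4a + b = -25
  5a + b = -31
Solving the system yields a = -6, b = -1.
So h(n) = -6n - 1.
The constant term is -1.

-1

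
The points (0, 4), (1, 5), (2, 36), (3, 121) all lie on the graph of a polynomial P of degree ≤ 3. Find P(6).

Write P(n) = an^3 + bn^2 + cn + d. Substituting each data point gives a linear system:
  d = 4
  a + b + c + d = 5
  8a + 4b + 2c + d = 36
  27a + 9b + 3c + d = 121
Solving the system yields a = 4, b = 3, c = -6, d = 4.
So P(n) = 4n^3 + 3n^2 - 6n + 4.
Then P(6) = 940.

940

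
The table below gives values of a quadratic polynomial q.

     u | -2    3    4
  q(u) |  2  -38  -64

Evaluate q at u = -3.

-8

Using the Lagrange interpolation formula with nodes -2, 3, 4:
  L_0(u) = (u - 3)(u - 4) / 30
  L_1(u) = (u + 2)(u - 4) / -5
  L_2(u) = (u + 2)(u - 3) / 6
Then q(u) = 2·L_0(u) - 38·L_1(u) - 64·L_2(u).
Expanding and collecting terms gives q(u) = -3u² - 5u + 4.
Evaluating at u = -3: q(-3) = -8.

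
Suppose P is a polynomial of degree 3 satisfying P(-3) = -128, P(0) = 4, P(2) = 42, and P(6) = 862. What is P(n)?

P(n) = 4n^3 - n^2 + 5n + 4

Using the Lagrange interpolation formula with nodes -3, 0, 2, 6:
  L_0(n) = n(n - 2)(n - 6) / -135
  L_1(n) = (n + 3)(n - 2)(n - 6) / 36
  L_2(n) = (n + 3)n(n - 6) / -40
  L_3(n) = (n + 3)n(n - 2) / 216
Then P(n) = -128·L_0(n) + 4·L_1(n) + 42·L_2(n) + 862·L_3(n).
Expanding and collecting terms gives P(n) = 4n³ - n² + 5n + 4.
Check: P(0) = 4. ✓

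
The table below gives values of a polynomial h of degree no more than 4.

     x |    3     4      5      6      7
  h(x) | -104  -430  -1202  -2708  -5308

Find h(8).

-9434

Using the Lagrange interpolation formula with nodes 3, 4, 5, 6, 7:
  L_0(x) = (x - 4)(x - 5)(x - 6)(x - 7) / 24
  L_1(x) = (x - 3)(x - 5)(x - 6)(x - 7) / -6
  L_2(x) = (x - 3)(x - 4)(x - 6)(x - 7) / 4
  L_3(x) = (x - 3)(x - 4)(x - 5)(x - 7) / -6
  L_4(x) = (x - 3)(x - 4)(x - 5)(x - 6) / 24
Then h(x) = -104·L_0(x) - 430·L_1(x) - 1202·L_2(x) - 2708·L_3(x) - 5308·L_4(x).
Expanding and collecting terms gives h(x) = -3x^4 + 6x^3 - 4x^2 + 5x - 2.
Evaluating at x = 8: h(8) = -9434.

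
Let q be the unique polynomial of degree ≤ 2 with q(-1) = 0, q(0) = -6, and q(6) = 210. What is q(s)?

q(s) = 6s^2 - 6

Using the Lagrange interpolation formula with nodes -1, 0, 6:
  L_0(s) = s(s - 6) / 7
  L_1(s) = (s + 1)(s - 6) / -6
  L_2(s) = (s + 1)s / 42
Then q(s) = 0·L_0(s) - 6·L_1(s) + 210·L_2(s).
Expanding and collecting terms gives q(s) = 6s^2 - 6.
Check: q(-1) = 0. ✓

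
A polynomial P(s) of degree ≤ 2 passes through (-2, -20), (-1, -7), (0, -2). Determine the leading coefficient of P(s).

Write P(s) = as^2 + bs + c. Substituting each data point gives a linear system:
  4a - 2b + c = -20
  a - b + c = -7
  c = -2
Solving the system yields a = -4, b = 1, c = -2.
So P(s) = -4s^2 + s - 2.
The leading coefficient is -4.

-4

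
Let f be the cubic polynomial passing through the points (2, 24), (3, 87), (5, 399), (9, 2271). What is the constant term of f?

-6

Write f(x) = ax^3 + bx^2 + cx + d. Substituting each data point gives a linear system:
  8a + 4b + 2c + d = 24
  27a + 9b + 3c + d = 87
  125a + 25b + 5c + d = 399
  729a + 81b + 9c + d = 2271
Solving the system yields a = 3, b = 1, c = 1, d = -6.
So f(x) = 3x³ + x² + x - 6.
The constant term is -6.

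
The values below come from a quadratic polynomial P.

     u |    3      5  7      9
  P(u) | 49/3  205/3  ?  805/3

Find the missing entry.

457/3

On equispaced nodes a degree-2 polynomial has vanishing third forward difference, so
  - P(3) + 3·P(5) - 3·P(7) + P(9) = 0.
Substituting the known values and solving for P(7):
  -3·P(7) = -457
  P(7) = 457/3.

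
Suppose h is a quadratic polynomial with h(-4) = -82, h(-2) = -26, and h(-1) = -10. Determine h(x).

Write h(x) = ax^2 + bx + c. Substituting each data point gives a linear system:
  16a - 4b + c = -82
  4a - 2b + c = -26
  a - b + c = -10
Solving the system yields a = -4, b = 4, c = -2.
So h(x) = -4x² + 4x - 2.
Check: h(-4) = -82. ✓

h(x) = -4x^2 + 4x - 2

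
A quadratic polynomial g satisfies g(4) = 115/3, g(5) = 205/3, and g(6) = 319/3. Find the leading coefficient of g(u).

Write g(u) = au^2 + bu + c. Substituting each data point gives a linear system:
  16a + 4b + c = 115/3
  25a + 5b + c = 205/3
  36a + 6b + c = 319/3
Solving the system yields a = 4, b = -6, c = -5/3.
So g(u) = 4u² - 6u - 5/3.
The leading coefficient is 4.

4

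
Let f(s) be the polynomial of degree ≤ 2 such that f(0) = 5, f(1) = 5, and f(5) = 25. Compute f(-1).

Write f(s) = as^2 + bs + c. Substituting each data point gives a linear system:
  c = 5
  a + b + c = 5
  25a + 5b + c = 25
Solving the system yields a = 1, b = -1, c = 5.
So f(s) = s² - s + 5.
Then f(-1) = 7.

7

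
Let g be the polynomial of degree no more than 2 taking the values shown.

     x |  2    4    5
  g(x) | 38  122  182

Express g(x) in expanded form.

Write g(x) = ax^2 + bx + c. Substituting each data point gives a linear system:
  4a + 2b + c = 38
  16a + 4b + c = 122
  25a + 5b + c = 182
Solving the system yields a = 6, b = 6, c = 2.
So g(x) = 6x^2 + 6x + 2.
Check: g(5) = 182. ✓

g(x) = 6x^2 + 6x + 2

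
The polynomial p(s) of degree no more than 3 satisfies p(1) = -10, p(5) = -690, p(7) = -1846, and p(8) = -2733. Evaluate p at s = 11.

-6990

Write p(s) = as^3 + bs^2 + cs + d. Substituting each data point gives a linear system:
  a + b + c + d = -10
  125a + 25b + 5c + d = -690
  343a + 49b + 7c + d = -1846
  512a + 64b + 8c + d = -2733
Solving the system yields a = -5, b = -3, c = 3, d = -5.
So p(s) = -5s^3 - 3s^2 + 3s - 5.
Then p(11) = -6990.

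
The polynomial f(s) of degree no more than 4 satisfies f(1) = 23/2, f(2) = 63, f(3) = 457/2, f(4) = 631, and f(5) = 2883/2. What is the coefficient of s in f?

6

Write f(s) = as^4 + bs^3 + cs^2 + ds + e. Substituting each data point gives a linear system:
  a + b + c + d + e = 23/2
  16a + 8b + 4c + 2d + e = 63
  81a + 27b + 9c + 3d + e = 457/2
  256a + 64b + 16c + 4d + e = 631
  625a + 125b + 25c + 5d + e = 2883/2
Solving the system yields a = 2, b = 1/2, c = 4, d = 6, e = -1.
So f(s) = 2s^4 + (1/2)s^3 + 4s^2 + 6s - 1.
The coefficient of s is 6.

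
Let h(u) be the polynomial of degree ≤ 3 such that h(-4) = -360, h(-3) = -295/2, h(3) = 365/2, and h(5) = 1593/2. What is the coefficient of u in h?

1

Write h(u) = au^3 + bu^2 + cu + d. Substituting each data point gives a linear system:
  -64a + 16b - 4c + d = -360
  -27a + 9b - 3c + d = -295/2
  27a + 9b + 3c + d = 365/2
  125a + 25b + 5c + d = 1593/2
Solving the system yields a = 6, b = 3/2, c = 1, d = 4.
So h(u) = 6u^3 + (3/2)u^2 + u + 4.
The coefficient of u is 1.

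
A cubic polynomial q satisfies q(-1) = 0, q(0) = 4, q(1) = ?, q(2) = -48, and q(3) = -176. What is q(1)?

The 4 known points determine the degree-3 polynomial uniquely.
Write q(u) = au^3 + bu^2 + cu + d. Substituting each data point gives a linear system:
  -a + b - c + d = 0
  d = 4
  8a + 4b + 2c + d = -48
  27a + 9b + 3c + d = -176
Solving the system yields a = -6, b = -4, c = 6, d = 4.
So q(u) = -6u^3 - 4u^2 + 6u + 4.
Then q(1) = 0.

0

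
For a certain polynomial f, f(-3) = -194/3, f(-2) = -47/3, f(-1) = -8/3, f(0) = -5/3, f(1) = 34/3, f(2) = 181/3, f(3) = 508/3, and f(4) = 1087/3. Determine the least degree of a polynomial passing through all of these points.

3

Forward differences of the values at t = -3, -2, -1, 0, 1, 2, 3, 4:
  f  : -194/3  -47/3  -8/3  -5/3  34/3  181/3  508/3  1087/3
  Δ  : 49  13  1  13  49  109  193
  Δ^2: -36  -12  12  36  60  84
  Δ^3: 24  24  24  24  24
  Δ^4: 0  0  0  0
  Δ^5: 0  0  0
  Δ^6: 0  0
  Δ^7: 0
The third differences are constant (24) and nonzero, while all higher differences vanish, so the minimal degree is 3.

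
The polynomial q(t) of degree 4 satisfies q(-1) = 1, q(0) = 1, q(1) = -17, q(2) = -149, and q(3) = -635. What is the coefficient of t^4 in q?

-6

Write q(t) = at^4 + bt^3 + ct^2 + dt + e. Substituting each data point gives a linear system:
  a - b + c - d + e = 1
  e = 1
  a + b + c + d + e = -17
  16a + 8b + 4c + 2d + e = -149
  81a + 27b + 9c + 3d + e = -635
Solving the system yields a = -6, b = -4, c = -3, d = -5, e = 1.
So q(t) = -6t^4 - 4t^3 - 3t^2 - 5t + 1.
The leading coefficient is -6.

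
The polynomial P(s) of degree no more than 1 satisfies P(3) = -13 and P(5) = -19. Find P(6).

Write P(s) = as + b. Substituting each data point gives a linear system:
  3a + b = -13
  5a + b = -19
Solving the system yields a = -3, b = -4.
So P(s) = -3s - 4.
Then P(6) = -22.

-22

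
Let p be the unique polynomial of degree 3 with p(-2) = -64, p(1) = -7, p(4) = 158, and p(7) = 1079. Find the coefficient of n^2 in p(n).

-6

Write p(n) = an^3 + bn^2 + cn + d. Substituting each data point gives a linear system:
  -8a + 4b - 2c + d = -64
  a + b + c + d = -7
  64a + 16b + 4c + d = 158
  343a + 49b + 7c + d = 1079
Solving the system yields a = 4, b = -6, c = 1, d = -6.
So p(n) = 4n³ - 6n² + n - 6.
The coefficient of n^2 is -6.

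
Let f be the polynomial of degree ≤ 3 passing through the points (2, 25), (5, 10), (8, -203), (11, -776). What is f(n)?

Write f(n) = an^3 + bn^2 + cn + d. Substituting each data point gives a linear system:
  8a + 4b + 2c + d = 25
  125a + 25b + 5c + d = 10
  512a + 64b + 8c + d = -203
  1331a + 121b + 11c + d = -776
Solving the system yields a = -1, b = 4, c = 6, d = 5.
So f(n) = -n^3 + 4n^2 + 6n + 5.
Check: f(11) = -776. ✓

f(n) = -n^3 + 4n^2 + 6n + 5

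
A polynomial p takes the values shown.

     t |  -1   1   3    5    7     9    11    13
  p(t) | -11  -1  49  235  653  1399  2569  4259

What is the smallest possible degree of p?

Forward differences of the values at t = -1, 1, 3, 5, 7, 9, 11, 13:
  p  : -11  -1  49  235  653  1399  2569  4259
  Δ  : 10  50  186  418  746  1170  1690
  Δ^2: 40  136  232  328  424  520
  Δ^3: 96  96  96  96  96
  Δ^4: 0  0  0  0
  Δ^5: 0  0  0
  Δ^6: 0  0
  Δ^7: 0
The third differences are constant (96) and nonzero, while all higher differences vanish, so the minimal degree is 3.

3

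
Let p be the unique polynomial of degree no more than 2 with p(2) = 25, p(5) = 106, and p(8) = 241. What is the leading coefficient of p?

3

Write p(n) = an^2 + bn + c. Substituting each data point gives a linear system:
  4a + 2b + c = 25
  25a + 5b + c = 106
  64a + 8b + c = 241
Solving the system yields a = 3, b = 6, c = 1.
So p(n) = 3n^2 + 6n + 1.
The leading coefficient is 3.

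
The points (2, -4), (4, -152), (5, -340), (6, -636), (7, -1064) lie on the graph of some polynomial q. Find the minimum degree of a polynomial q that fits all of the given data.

Divided differences on the nodes 2, 4, 5, 6, 7:
  order 0: -4  -152  -340  -636  -1064
  order 1: -74  -188  -296  -428
  order 2: -38  -54  -66
  order 3: -4  -4
  order 4: 0
The order-3 divided differences are all -4 (nonzero) and every higher order vanishes, so the data lies on a polynomial of degree exactly 3.

3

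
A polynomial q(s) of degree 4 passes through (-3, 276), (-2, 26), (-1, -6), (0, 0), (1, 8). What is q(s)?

q(s) = 6s^4 + 6s^3 - 5s^2 + s

Write q(s) = as^4 + bs^3 + cs^2 + ds + e. Substituting each data point gives a linear system:
  81a - 27b + 9c - 3d + e = 276
  16a - 8b + 4c - 2d + e = 26
  a - b + c - d + e = -6
  e = 0
  a + b + c + d + e = 8
Solving the system yields a = 6, b = 6, c = -5, d = 1, e = 0.
So q(s) = 6s^4 + 6s^3 - 5s^2 + s.
Check: q(0) = 0. ✓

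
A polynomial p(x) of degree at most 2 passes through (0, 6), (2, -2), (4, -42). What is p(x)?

Write p(x) = ax^2 + bx + c. Substituting each data point gives a linear system:
  c = 6
  4a + 2b + c = -2
  16a + 4b + c = -42
Solving the system yields a = -4, b = 4, c = 6.
So p(x) = -4x^2 + 4x + 6.
Check: p(4) = -42. ✓

p(x) = -4x^2 + 4x + 6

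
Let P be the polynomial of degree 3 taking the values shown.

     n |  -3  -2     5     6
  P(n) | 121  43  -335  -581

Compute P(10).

-2765

Write P(n) = an^3 + bn^2 + cn + d. Substituting each data point gives a linear system:
  -27a + 9b - 3c + d = 121
  -8a + 4b - 2c + d = 43
  125a + 25b + 5c + d = -335
  216a + 36b + 6c + d = -581
Solving the system yields a = -3, b = 3, c = -6, d = -5.
So P(n) = -3n³ + 3n² - 6n - 5.
Then P(10) = -2765.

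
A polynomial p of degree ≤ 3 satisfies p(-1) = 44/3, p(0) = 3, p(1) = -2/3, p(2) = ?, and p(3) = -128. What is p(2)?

-97/3

The 4 known points determine the degree-3 polynomial uniquely.
Write p(s) = as^3 + bs^2 + cs + d. Substituting each data point gives a linear system:
  -a + b - c + d = 44/3
  d = 3
  a + b + c + d = -2/3
  27a + 9b + 3c + d = -128
Solving the system yields a = -6, b = 4, c = -5/3, d = 3.
So p(s) = -6s^3 + 4s^2 - (5/3)s + 3.
Then p(2) = -97/3.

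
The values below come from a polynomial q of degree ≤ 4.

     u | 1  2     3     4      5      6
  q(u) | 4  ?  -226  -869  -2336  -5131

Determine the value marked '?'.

-23

The 5 known points determine the degree-4 polynomial uniquely.
Write q(u) = au^4 + bu^3 + cu^2 + du + e. Substituting each data point gives a linear system:
  a + b + c + d + e = 4
  81a + 27b + 9c + 3d + e = -226
  256a + 64b + 16c + 4d + e = -869
  625a + 125b + 25c + 5d + e = -2336
  1296a + 216b + 36c + 6d + e = -5131
Solving the system yields a = -5, b = 6, c = 1, d = 3, e = -1.
So q(u) = -5u⁴ + 6u³ + u² + 3u - 1.
Then q(2) = -23.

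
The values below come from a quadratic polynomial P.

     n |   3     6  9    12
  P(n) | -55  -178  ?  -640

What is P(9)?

-373

On equispaced nodes a degree-2 polynomial has vanishing third forward difference, so
  - P(3) + 3·P(6) - 3·P(9) + P(12) = 0.
Substituting the known values and solving for P(9):
  -3·P(9) = 1119
  P(9) = -373.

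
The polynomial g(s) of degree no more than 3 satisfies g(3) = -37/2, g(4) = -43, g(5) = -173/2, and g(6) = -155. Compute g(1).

Using the Lagrange interpolation formula with nodes 3, 4, 5, 6:
  L_0(s) = (s - 4)(s - 5)(s - 6) / -6
  L_1(s) = (s - 3)(s - 5)(s - 6) / 2
  L_2(s) = (s - 3)(s - 4)(s - 6) / -2
  L_3(s) = (s - 3)(s - 4)(s - 5) / 6
Then g(s) = -37/2·L_0(s) - 43·L_1(s) - 173/2·L_2(s) - 155·L_3(s).
Expanding and collecting terms gives g(s) = -s^3 + (5/2)s^2 - 5s + 1.
Evaluating at s = 1: g(1) = -5/2.

-5/2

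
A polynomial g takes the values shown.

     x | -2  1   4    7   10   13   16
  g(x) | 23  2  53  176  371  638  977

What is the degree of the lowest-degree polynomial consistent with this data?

2

Forward differences of the values at x = -2, 1, 4, 7, 10, 13, 16:
  g  : 23  2  53  176  371  638  977
  Δ  : -21  51  123  195  267  339
  Δ^2: 72  72  72  72  72
  Δ^3: 0  0  0  0
  Δ^4: 0  0  0
  Δ^5: 0  0
  Δ^6: 0
The second differences are constant (72) and nonzero, while all higher differences vanish, so the minimal degree is 2.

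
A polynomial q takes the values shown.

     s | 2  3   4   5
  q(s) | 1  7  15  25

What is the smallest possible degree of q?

Forward differences of the values at s = 2, 3, 4, 5:
  q  : 1  7  15  25
  Δ  : 6  8  10
  Δ^2: 2  2
  Δ^3: 0
The second differences are constant (2) and nonzero, while all higher differences vanish, so the minimal degree is 2.

2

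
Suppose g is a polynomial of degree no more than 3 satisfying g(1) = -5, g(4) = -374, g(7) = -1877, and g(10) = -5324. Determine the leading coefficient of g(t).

Write g(t) = at^3 + bt^2 + ct + d. Substituting each data point gives a linear system:
  a + b + c + d = -5
  64a + 16b + 4c + d = -374
  343a + 49b + 7c + d = -1877
  1000a + 100b + 10c + d = -5324
Solving the system yields a = -5, b = -3, c = -3, d = 6.
So g(t) = -5t^3 - 3t^2 - 3t + 6.
The leading coefficient is -5.

-5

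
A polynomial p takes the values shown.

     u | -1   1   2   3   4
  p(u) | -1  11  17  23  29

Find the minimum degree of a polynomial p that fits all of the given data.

1

Divided differences on the nodes -1, 1, 2, 3, 4:
  order 0: -1  11  17  23  29
  order 1: 6  6  6  6
  order 2: 0  0  0
  order 3: 0  0
  order 4: 0
The order-1 divided differences are all 6 (nonzero) and every higher order vanishes, so the data lies on a polynomial of degree exactly 1.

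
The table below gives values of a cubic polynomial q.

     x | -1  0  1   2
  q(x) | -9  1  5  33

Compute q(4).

Using the Lagrange interpolation formula with nodes -1, 0, 1, 2:
  L_0(x) = x(x - 1)(x - 2) / -6
  L_1(x) = (x + 1)(x - 1)(x - 2) / 2
  L_2(x) = (x + 1)x(x - 2) / -2
  L_3(x) = (x + 1)x(x - 1) / 6
Then q(x) = -9·L_0(x) + 1·L_1(x) + 5·L_2(x) + 33·L_3(x).
Expanding and collecting terms gives q(x) = 5x³ - 3x² + 2x + 1.
Evaluating at x = 4: q(4) = 281.

281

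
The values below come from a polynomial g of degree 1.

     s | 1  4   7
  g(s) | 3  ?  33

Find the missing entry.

The 2 known points determine the degree-1 polynomial uniquely.
Write g(s) = as + b. Substituting each data point gives a linear system:
  a + b = 3
  7a + b = 33
Solving the system yields a = 5, b = -2.
So g(s) = 5s - 2.
Then g(4) = 18.

18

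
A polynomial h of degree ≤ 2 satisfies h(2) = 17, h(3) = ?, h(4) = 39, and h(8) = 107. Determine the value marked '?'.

27

The 3 known points determine the degree-2 polynomial uniquely.
Write h(u) = au^2 + bu + c. Substituting each data point gives a linear system:
  4a + 2b + c = 17
  16a + 4b + c = 39
  64a + 8b + c = 107
Solving the system yields a = 1, b = 5, c = 3.
So h(u) = u² + 5u + 3.
Then h(3) = 27.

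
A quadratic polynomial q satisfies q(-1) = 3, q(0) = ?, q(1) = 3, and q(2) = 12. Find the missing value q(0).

0

On equispaced nodes a degree-2 polynomial has vanishing third forward difference, so
  - q(-1) + 3·q(0) - 3·q(1) + q(2) = 0.
Substituting the known values and solving for q(0):
  3·q(0) = 0
  q(0) = 0.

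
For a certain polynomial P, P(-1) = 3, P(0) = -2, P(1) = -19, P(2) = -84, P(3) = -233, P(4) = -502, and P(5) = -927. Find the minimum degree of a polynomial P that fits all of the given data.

Forward differences of the values at n = -1, 0, 1, 2, 3, 4, 5:
  P  : 3  -2  -19  -84  -233  -502  -927
  Δ  : -5  -17  -65  -149  -269  -425
  Δ^2: -12  -48  -84  -120  -156
  Δ^3: -36  -36  -36  -36
  Δ^4: 0  0  0
  Δ^5: 0  0
  Δ^6: 0
The third differences are constant (-36) and nonzero, while all higher differences vanish, so the minimal degree is 3.

3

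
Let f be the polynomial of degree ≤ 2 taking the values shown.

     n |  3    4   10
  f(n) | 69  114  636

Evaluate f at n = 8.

Using the Lagrange interpolation formula with nodes 3, 4, 10:
  L_0(n) = (n - 4)(n - 10) / 7
  L_1(n) = (n - 3)(n - 10) / -6
  L_2(n) = (n - 3)(n - 4) / 42
Then f(n) = 69·L_0(n) + 114·L_1(n) + 636·L_2(n).
Expanding and collecting terms gives f(n) = 6n² + 3n + 6.
Evaluating at n = 8: f(8) = 414.

414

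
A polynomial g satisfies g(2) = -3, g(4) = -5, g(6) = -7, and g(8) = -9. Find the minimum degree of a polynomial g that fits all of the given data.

1

Forward differences of the values at u = 2, 4, 6, 8:
  g  : -3  -5  -7  -9
  Δ  : -2  -2  -2
  Δ^2: 0  0
  Δ^3: 0
The first differences are constant (-2) and nonzero, while all higher differences vanish, so the minimal degree is 1.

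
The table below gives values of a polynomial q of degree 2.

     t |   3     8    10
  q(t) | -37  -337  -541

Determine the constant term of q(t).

Write q(t) = at^2 + bt + c. Substituting each data point gives a linear system:
  9a + 3b + c = -37
  64a + 8b + c = -337
  100a + 10b + c = -541
Solving the system yields a = -6, b = 6, c = -1.
So q(t) = -6t^2 + 6t - 1.
The constant term is -1.

-1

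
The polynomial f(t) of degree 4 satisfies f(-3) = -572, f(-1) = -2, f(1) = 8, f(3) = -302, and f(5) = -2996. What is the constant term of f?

Write f(t) = at^4 + bt^3 + ct^2 + dt + e. Substituting each data point gives a linear system:
  81a - 27b + 9c - 3d + e = -572
  a - b + c - d + e = -2
  a + b + c + d + e = 8
  81a + 27b + 9c + 3d + e = -302
  625a + 125b + 25c + 5d + e = -2996
Solving the system yields a = -6, b = 5, c = 5, d = 0, e = 4.
So f(t) = -6t^4 + 5t^3 + 5t^2 + 4.
The constant term is 4.

4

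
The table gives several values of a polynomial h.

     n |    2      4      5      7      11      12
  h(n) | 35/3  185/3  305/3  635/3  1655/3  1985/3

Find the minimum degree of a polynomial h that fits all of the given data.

Divided differences on the nodes 2, 4, 5, 7, 11, 12:
  order 0: 35/3  185/3  305/3  635/3  1655/3  1985/3
  order 1: 25  40  55  85  110
  order 2: 5  5  5  5
  order 3: 0  0  0
  order 4: 0  0
  order 5: 0
The order-2 divided differences are all 5 (nonzero) and every higher order vanishes, so the data lies on a polynomial of degree exactly 2.

2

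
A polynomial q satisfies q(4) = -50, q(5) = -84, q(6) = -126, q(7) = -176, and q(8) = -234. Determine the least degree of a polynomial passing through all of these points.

2

Forward differences of the values at t = 4, 5, 6, 7, 8:
  q  : -50  -84  -126  -176  -234
  Δ  : -34  -42  -50  -58
  Δ^2: -8  -8  -8
  Δ^3: 0  0
  Δ^4: 0
The second differences are constant (-8) and nonzero, while all higher differences vanish, so the minimal degree is 2.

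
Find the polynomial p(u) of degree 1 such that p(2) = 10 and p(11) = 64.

Write p(u) = au + b. Substituting each data point gives a linear system:
  2a + b = 10
  11a + b = 64
Solving the system yields a = 6, b = -2.
So p(u) = 6u - 2.
Check: p(11) = 64. ✓

p(u) = 6u - 2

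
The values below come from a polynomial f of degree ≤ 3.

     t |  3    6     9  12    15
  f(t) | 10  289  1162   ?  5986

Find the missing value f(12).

2953

The 4 known points determine the degree-3 polynomial uniquely.
Write f(t) = at^3 + bt^2 + ct + d. Substituting each data point gives a linear system:
  27a + 9b + 3c + d = 10
  216a + 36b + 6c + d = 289
  729a + 81b + 9c + d = 1162
  3375a + 225b + 15c + d = 5986
Solving the system yields a = 2, b = -3, c = -6, d = 1.
So f(t) = 2t^3 - 3t^2 - 6t + 1.
Then f(12) = 2953.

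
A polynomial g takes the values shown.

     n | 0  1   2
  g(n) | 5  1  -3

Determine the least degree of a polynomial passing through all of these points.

Forward differences of the values at n = 0, 1, 2:
  g  : 5  1  -3
  Δ  : -4  -4
  Δ^2: 0
The first differences are constant (-4) and nonzero, while all higher differences vanish, so the minimal degree is 1.

1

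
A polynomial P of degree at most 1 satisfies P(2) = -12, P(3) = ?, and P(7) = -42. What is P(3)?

-18

The 2 known points determine the degree-1 polynomial uniquely.
Write P(t) = at + b. Substituting each data point gives a linear system:
  2a + b = -12
  7a + b = -42
Solving the system yields a = -6, b = 0.
So P(t) = -6t.
Then P(3) = -18.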